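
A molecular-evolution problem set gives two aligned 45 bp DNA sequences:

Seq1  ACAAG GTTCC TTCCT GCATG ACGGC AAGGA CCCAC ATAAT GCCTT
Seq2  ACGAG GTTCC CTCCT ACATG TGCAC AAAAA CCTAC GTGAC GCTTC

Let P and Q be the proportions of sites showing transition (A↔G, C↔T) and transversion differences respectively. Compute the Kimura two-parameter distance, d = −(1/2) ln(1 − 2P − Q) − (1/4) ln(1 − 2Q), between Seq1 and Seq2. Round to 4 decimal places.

The sequences differ at positions 3 (A/G, transition), 11 (T/C, transition), 16 (G/A, transition), 21 (A/T, transversion), 22 (C/G, transversion), 23 (G/C, transversion), 24 (G/A, transition), 28 (G/A, transition), 29 (G/A, transition), 33 (C/T, transition), 36 (A/G, transition), 38 (A/G, transition), 40 (T/C, transition), 43 (C/T, transition), 45 (T/C, transition).
Of the 15 differences, 12 transitions and 3 transversions over 45 sites: P = 12/45 = 0.266667, Q = 3/45 = 0.066667.
d = −0.5·ln(0.399999) − 0.25·ln(0.866666) = −0.5·(-0.916293) − 0.25·(-0.143102) = 0.4939.

0.4939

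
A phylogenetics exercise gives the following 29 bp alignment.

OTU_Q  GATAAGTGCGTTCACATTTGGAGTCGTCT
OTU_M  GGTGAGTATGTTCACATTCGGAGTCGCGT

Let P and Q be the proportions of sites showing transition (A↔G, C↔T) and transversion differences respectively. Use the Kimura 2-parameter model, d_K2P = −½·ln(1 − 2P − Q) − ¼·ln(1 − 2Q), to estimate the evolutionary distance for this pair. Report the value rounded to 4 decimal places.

Differing sites — 2:A/G (Ti); 4:A/G (Ti); 8:G/A (Ti); 9:C/T (Ti); 19:T/C (Ti); 27:T/C (Ti); 28:C/G (Tv).
Of the 7 differences, 6 transitions and 1 transversion over 29 sites: P = 6/29 = 0.206897, Q = 1/29 = 0.034483.
d = −0.5·ln(0.551723) − 0.25·ln(0.931034) = −0.5·(-0.594709) − 0.25·(-0.071459) = 0.3152.

0.3152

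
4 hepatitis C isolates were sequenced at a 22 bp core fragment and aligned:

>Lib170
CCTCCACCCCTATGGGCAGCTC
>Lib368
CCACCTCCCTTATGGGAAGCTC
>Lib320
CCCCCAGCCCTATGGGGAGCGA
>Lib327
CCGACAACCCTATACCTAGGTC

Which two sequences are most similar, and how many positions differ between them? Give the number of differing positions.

4

Pairwise Hamming distances:
  Lib170 vs Lib368: 4
  Lib170 vs Lib320: 5
  Lib170 vs Lib327: 8
  Lib368 vs Lib320: 7
  Lib368 vs Lib327: 10
  Lib320 vs Lib327: 10
The smallest is 4, between Lib170 and Lib368.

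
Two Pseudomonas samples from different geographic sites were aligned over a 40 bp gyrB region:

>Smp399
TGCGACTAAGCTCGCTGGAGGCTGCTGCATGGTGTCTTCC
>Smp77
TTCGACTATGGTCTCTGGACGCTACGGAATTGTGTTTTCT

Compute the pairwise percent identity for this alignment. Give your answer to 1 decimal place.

Differing sites — 2:G/T; 9:A/T; 11:C/G; 14:G/T; 20:G/C; 24:G/A; 26:T/G; 28:C/A; 31:G/T; 36:C/T; 40:C/T.
29 of the 40 sites match, so the percent identity is 29/40 × 100 = 72.5%.

72.5%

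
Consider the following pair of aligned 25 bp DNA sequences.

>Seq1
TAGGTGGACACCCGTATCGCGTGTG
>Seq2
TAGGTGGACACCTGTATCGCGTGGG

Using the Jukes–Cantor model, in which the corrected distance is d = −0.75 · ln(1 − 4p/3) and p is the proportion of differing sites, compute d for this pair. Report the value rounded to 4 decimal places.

Differing sites — 13:C/T; 24:T/G.
p = 2/25 = 0.080000.
d = −0.75 · ln(1 − (4/3)·0.080000) = −0.75 · ln(0.893333) = −0.75 · (-0.112796) = 0.0846.

0.0846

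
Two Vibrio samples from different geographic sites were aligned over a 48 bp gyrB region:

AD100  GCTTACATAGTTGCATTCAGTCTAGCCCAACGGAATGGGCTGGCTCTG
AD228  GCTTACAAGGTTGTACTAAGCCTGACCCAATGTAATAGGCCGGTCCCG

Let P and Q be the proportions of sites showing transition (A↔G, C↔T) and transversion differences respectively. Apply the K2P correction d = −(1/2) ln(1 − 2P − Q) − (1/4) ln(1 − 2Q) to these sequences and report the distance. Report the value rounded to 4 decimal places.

0.4467

Mismatches occur at site 8 (T↔A, transversion), site 9 (A↔G, transition), site 14 (C↔T, transition), site 16 (T↔C, transition), site 18 (C↔A, transversion), site 21 (T↔C, transition), site 24 (A↔G, transition), site 25 (G↔A, transition), site 31 (C↔T, transition), site 33 (G↔T, transversion), site 37 (G↔A, transition), site 41 (T↔C, transition), site 44 (C↔T, transition), site 45 (T↔C, transition), site 47 (T↔C, transition).
Of the 15 differences, 12 transitions and 3 transversions over 48 sites: P = 12/48 = 0.250000, Q = 3/48 = 0.062500.
d = −0.5·ln(0.437500) − 0.25·ln(0.875000) = −0.5·(-0.826679) − 0.25·(-0.133531) = 0.4467.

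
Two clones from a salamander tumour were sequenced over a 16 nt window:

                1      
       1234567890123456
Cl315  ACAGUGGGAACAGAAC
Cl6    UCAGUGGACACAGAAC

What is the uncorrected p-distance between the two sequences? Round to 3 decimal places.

Mismatches occur at site 1 (A→U), site 8 (G→A), site 9 (A→C).
There are 3 differences over 16 sites, so p = 3/16 = 0.188.

0.188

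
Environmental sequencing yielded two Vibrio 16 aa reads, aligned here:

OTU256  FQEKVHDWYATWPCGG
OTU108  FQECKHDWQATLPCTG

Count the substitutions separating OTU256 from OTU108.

5

Differing sites — 4:K/C; 5:V/K; 9:Y/Q; 12:W/L; 15:G/T.
That gives 5 mismatches out of 16 aligned sites, so the Hamming distance is 5.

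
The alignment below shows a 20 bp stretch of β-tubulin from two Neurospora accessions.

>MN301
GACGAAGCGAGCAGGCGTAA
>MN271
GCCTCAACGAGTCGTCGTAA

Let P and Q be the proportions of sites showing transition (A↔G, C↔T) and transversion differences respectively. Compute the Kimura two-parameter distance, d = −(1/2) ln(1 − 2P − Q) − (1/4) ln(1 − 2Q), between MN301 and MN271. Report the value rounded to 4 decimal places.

0.4722

Mismatches occur at site 2 (A→C, transversion), site 4 (G→T, transversion), site 5 (A→C, transversion), site 7 (G→A, transition), site 12 (C→T, transition), site 13 (A→C, transversion), site 15 (G→T, transversion).
Of the 7 differences, 2 transitions and 5 transversions over 20 sites: P = 2/20 = 0.100000, Q = 5/20 = 0.250000.
d = −0.5·ln(0.550000) − 0.25·ln(0.500000) = −0.5·(-0.597837) − 0.25·(-0.693147) = 0.4722.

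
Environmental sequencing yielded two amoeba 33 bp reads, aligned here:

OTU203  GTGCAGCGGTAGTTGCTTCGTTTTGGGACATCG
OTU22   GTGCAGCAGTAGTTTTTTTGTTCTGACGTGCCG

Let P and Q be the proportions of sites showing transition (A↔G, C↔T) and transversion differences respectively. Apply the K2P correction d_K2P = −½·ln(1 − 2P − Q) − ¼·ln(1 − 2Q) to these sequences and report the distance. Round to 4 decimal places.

The sequences differ at positions 8 (G/A, transition), 15 (G/T, transversion), 16 (C/T, transition), 19 (C/T, transition), 23 (T/C, transition), 26 (G/A, transition), 27 (G/C, transversion), 28 (A/G, transition), 29 (C/T, transition), 30 (A/G, transition), 31 (T/C, transition).
Of the 11 differences, 9 transitions and 2 transversions over 33 sites: P = 9/33 = 0.272727, Q = 2/33 = 0.060606.
d = −0.5·ln(0.393940) − 0.25·ln(0.878788) = −0.5·(-0.931557) − 0.25·(-0.129212) = 0.4981.

0.4981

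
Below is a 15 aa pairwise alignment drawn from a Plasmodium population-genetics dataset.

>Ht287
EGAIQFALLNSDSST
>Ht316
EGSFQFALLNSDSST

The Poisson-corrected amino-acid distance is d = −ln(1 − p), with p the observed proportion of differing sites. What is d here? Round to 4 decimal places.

Mismatches occur at site 3 (A→S), site 4 (I→F).
p = 2/15 = 0.133333.
d = −ln(1 − 0.133333) = −ln(0.866667) = 0.1431.

0.1431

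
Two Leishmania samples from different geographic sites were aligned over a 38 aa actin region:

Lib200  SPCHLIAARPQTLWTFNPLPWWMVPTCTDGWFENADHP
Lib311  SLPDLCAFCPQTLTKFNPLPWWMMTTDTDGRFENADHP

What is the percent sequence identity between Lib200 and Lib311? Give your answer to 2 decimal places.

68.42%

The sequences differ at positions 2 (P/L), 3 (C/P), 4 (H/D), 6 (I/C), 8 (A/F), 9 (R/C), 14 (W/T), 15 (T/K), 24 (V/M), 25 (P/T), 27 (C/D), 31 (W/R).
26 of the 38 sites match, so the percent identity is 26/38 × 100 = 68.42%.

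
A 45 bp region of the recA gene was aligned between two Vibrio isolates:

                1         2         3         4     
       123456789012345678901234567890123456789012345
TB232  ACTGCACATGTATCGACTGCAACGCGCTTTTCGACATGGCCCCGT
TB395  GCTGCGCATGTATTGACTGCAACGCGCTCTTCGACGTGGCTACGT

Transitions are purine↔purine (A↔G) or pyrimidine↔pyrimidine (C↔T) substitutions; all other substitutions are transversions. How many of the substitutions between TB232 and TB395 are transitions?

6

Differing sites — 1:A/G (Ti); 6:A/G (Ti); 14:C/T (Ti); 29:T/C (Ti); 36:A/G (Ti); 41:C/T (Ti); 42:C/A (Tv).
Of the 7 differences, 6 transitions and 1 transversion, so the answer is 6.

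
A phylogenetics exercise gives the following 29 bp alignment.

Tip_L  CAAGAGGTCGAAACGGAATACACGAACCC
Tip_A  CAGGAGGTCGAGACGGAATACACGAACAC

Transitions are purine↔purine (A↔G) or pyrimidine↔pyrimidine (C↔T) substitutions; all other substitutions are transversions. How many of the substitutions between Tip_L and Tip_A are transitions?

2

Differing sites — 3:A/G (Ti); 12:A/G (Ti); 28:C/A (Tv).
Of the 3 differences, 2 transitions and 1 transversion, so the answer is 2.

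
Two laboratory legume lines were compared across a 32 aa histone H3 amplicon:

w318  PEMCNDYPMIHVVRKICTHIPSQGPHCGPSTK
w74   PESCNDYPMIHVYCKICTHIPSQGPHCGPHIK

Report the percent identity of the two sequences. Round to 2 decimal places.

Differing sites — 3:M/S; 13:V/Y; 14:R/C; 30:S/H; 31:T/I.
27 of the 32 sites match, so the percent identity is 27/32 × 100 = 84.38%.

84.38%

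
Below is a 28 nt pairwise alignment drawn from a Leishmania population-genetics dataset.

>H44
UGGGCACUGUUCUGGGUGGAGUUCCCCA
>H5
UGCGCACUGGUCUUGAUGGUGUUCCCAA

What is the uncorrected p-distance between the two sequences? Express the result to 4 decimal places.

Differing sites — 3:G/C; 10:U/G; 14:G/U; 16:G/A; 20:A/U; 27:C/A.
There are 6 differences over 28 sites, so p = 6/28 = 0.2143.

0.2143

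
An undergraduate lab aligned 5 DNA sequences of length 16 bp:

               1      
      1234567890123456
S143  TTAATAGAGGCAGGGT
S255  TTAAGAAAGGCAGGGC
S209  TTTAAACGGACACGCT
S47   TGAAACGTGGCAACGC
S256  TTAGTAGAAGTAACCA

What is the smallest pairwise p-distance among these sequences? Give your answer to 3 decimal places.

Pairwise Hamming distances:
  S143 vs S255: 3
  S143 vs S209: 7
  S143 vs S47: 7
  S143 vs S256: 7
  S255 vs S209: 8
  S255 vs S47: 7
  S255 vs S256: 9
  S209 vs S47: 10
  S209 vs S256: 11
  S47 vs S256: 9
The smallest is 3 mismatches, between S143 and S255; p = 3/16 = 0.188.

0.188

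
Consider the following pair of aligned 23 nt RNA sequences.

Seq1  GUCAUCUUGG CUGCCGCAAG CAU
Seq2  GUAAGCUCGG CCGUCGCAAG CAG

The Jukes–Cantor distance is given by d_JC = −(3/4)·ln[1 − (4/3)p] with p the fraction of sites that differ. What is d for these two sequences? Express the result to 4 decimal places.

0.3206

Differing sites — 3:C/A; 5:U/G; 8:U/C; 12:U/C; 14:C/U; 23:U/G.
p = 6/23 = 0.260870.
d = −0.75 · ln(1 − (4/3)·0.260870) = −0.75 · ln(0.652173) = −0.75 · (-0.427445) = 0.3206.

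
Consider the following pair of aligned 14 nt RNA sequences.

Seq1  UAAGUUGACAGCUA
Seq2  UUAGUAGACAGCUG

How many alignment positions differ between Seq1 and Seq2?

Differing sites — 2:A/U; 6:U/A; 14:A/G.
That gives 3 mismatches out of 14 aligned sites, so the Hamming distance is 3.

3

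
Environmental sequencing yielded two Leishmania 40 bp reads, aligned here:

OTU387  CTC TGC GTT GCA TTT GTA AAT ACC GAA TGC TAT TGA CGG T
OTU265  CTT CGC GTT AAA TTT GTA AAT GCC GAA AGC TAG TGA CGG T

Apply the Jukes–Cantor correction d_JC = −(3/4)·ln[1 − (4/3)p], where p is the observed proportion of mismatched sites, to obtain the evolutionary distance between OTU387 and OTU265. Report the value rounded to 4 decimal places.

0.1993

The sequences differ at positions 3 (C/T), 4 (T/C), 10 (G/A), 11 (C/A), 22 (A/G), 28 (T/A), 33 (T/G).
p = 7/40 = 0.175000.
d = −0.75 · ln(1 − (4/3)·0.175000) = −0.75 · ln(0.766667) = −0.75 · (-0.265703) = 0.1993.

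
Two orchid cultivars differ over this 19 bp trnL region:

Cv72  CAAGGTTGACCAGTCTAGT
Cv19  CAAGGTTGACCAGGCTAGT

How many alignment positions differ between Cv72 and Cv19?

A single mismatch occurs at site 14 (T↔G).
That gives 1 mismatch out of 19 aligned sites, so the Hamming distance is 1.

1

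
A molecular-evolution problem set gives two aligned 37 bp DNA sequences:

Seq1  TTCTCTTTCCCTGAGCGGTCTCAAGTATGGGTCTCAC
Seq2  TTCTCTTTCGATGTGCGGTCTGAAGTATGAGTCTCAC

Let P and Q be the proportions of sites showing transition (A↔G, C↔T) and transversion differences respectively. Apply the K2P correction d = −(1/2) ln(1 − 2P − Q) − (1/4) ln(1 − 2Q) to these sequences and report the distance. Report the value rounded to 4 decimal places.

The sequences differ at positions 10 (C/G, transversion), 11 (C/A, transversion), 14 (A/T, transversion), 22 (C/G, transversion), 30 (G/A, transition).
Of the 5 differences, 1 transition and 4 transversions over 37 sites: P = 1/37 = 0.027027, Q = 4/37 = 0.108108.
d = −0.5·ln(0.837838) − 0.25·ln(0.783784) = −0.5·(-0.176931) − 0.25·(-0.243622) = 0.1494.

0.1494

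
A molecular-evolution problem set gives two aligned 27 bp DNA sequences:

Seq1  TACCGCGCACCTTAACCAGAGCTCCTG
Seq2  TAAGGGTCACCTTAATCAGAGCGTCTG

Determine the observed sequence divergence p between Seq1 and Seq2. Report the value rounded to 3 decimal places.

0.259

Mismatches occur at site 3 (C→A), site 4 (C→G), site 6 (C→G), site 7 (G→T), site 16 (C→T), site 23 (T→G), site 24 (C→T).
There are 7 differences over 27 sites, so p = 7/27 = 0.259.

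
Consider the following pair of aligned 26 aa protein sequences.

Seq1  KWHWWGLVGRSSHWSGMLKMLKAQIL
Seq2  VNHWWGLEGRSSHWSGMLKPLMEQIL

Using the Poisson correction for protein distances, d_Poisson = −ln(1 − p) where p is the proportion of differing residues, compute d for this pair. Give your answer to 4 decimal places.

The sequences differ at positions 1 (K/V), 2 (W/N), 8 (V/E), 20 (M/P), 22 (K/M), 23 (A/E).
p = 6/26 = 0.230769.
d = −ln(1 − 0.230769) = −ln(0.769231) = 0.2624.

0.2624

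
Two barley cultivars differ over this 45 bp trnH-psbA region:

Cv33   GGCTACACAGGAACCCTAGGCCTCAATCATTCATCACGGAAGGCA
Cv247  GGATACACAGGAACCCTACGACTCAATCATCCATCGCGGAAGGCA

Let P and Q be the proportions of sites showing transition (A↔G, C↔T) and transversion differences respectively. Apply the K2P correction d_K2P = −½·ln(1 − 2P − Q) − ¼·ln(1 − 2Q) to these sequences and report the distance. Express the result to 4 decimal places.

0.1203

The sequences differ at positions 3 (C/A, transversion), 19 (G/C, transversion), 21 (C/A, transversion), 31 (T/C, transition), 36 (A/G, transition).
Of the 5 differences, 2 transitions and 3 transversions over 45 sites: P = 2/45 = 0.044444, Q = 3/45 = 0.066667.
d = −0.5·ln(0.844445) − 0.25·ln(0.866666) = −0.5·(-0.169076) − 0.25·(-0.143102) = 0.1203.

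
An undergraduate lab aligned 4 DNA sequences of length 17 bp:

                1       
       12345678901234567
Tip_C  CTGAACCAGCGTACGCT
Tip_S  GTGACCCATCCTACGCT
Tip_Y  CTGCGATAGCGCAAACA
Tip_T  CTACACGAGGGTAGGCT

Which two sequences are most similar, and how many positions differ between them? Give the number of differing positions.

Pairwise Hamming distances:
  Tip_C vs Tip_S: 4
  Tip_C vs Tip_Y: 8
  Tip_C vs Tip_T: 5
  Tip_S vs Tip_Y: 11
  Tip_S vs Tip_T: 9
  Tip_Y vs Tip_T: 9
The smallest is 4, between Tip_C and Tip_S.

4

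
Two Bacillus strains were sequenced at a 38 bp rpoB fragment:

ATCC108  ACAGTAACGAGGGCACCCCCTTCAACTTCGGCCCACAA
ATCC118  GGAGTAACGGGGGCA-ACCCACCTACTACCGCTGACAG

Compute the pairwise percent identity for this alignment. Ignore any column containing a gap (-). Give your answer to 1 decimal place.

Excluding the 1 gap column leaves 37 comparable sites.
Mismatches occur at site 1 (A/G), site 2 (C/G), site 10 (A/G), site 17 (C/A), site 21 (T/A), site 22 (T/C), site 24 (A/T), site 28 (T/A), site 30 (G/C), site 33 (C/T), site 34 (C/G), site 38 (A/G).
25 of the 37 comparable sites match, so the percent identity is 25/37 × 100 = 67.6%.

67.6%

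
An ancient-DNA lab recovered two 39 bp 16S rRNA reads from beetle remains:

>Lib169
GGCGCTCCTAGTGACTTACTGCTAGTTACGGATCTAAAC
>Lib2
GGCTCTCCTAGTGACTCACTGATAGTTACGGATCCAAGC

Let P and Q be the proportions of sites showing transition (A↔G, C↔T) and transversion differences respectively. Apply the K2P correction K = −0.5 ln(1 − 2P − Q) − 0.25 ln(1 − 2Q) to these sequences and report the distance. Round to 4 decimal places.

The sequences differ at positions 4 (G/T, transversion), 17 (T/C, transition), 22 (C/A, transversion), 35 (T/C, transition), 38 (A/G, transition).
Of the 5 differences, 3 transitions and 2 transversions over 39 sites: P = 3/39 = 0.076923, Q = 2/39 = 0.051282.
d = −0.5·ln(0.794872) − 0.25·ln(0.897436) = −0.5·(-0.229574) − 0.25·(-0.108213) = 0.1418.

0.1418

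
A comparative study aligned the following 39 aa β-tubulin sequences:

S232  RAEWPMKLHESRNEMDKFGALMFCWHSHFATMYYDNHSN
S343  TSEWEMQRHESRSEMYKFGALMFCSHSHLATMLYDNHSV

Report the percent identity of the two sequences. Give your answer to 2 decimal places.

Differing sites — 1:R/T; 2:A/S; 5:P/E; 7:K/Q; 8:L/R; 13:N/S; 16:D/Y; 25:W/S; 29:F/L; 33:Y/L; 39:N/V.
28 of the 39 sites match, so the percent identity is 28/39 × 100 = 71.79%.

71.79%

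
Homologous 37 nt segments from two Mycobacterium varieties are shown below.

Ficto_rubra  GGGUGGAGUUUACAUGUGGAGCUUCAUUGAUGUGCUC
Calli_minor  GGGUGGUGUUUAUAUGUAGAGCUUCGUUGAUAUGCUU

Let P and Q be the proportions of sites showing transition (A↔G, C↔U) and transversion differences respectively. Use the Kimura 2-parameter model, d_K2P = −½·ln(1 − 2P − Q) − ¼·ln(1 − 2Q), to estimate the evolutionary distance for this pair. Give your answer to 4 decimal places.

0.1903

Mismatches occur at site 7 (A→U, transversion), site 13 (C→U, transition), site 18 (G→A, transition), site 26 (A→G, transition), site 32 (G→A, transition), site 37 (C→U, transition).
Of the 6 differences, 5 transitions and 1 transversion over 37 sites: P = 5/37 = 0.135135, Q = 1/37 = 0.027027.
d = −0.5·ln(0.702703) − 0.25·ln(0.945946) = −0.5·(-0.352821) − 0.25·(-0.055570) = 0.1903.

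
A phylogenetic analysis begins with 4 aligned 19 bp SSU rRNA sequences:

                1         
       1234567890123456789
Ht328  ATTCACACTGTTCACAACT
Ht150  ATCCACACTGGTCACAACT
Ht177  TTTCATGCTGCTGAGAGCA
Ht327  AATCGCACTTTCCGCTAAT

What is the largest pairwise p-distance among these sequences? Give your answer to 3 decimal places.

Pairwise Hamming distances:
  Ht328 vs Ht150: 2
  Ht328 vs Ht177: 8
  Ht328 vs Ht327: 7
  Ht150 vs Ht177: 9
  Ht150 vs Ht327: 9
  Ht177 vs Ht327: 15
The largest is 15 mismatches, between Ht177 and Ht327; p = 15/19 = 0.789.

0.789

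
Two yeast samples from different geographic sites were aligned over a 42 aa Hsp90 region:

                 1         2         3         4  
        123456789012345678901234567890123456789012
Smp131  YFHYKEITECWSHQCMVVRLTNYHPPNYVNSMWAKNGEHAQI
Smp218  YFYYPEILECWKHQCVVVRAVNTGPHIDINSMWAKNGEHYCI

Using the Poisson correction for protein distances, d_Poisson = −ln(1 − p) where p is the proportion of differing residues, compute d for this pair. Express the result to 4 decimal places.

Mismatches occur at site 3 (H/Y), site 5 (K/P), site 8 (T/L), site 12 (S/K), site 16 (M/V), site 20 (L/A), site 21 (T/V), site 23 (Y/T), site 24 (H/G), site 26 (P/H), site 27 (N/I), site 28 (Y/D), site 29 (V/I), site 40 (A/Y), site 41 (Q/C).
p = 15/42 = 0.357143.
d = −ln(1 − 0.357143) = −ln(0.642857) = 0.4418.

0.4418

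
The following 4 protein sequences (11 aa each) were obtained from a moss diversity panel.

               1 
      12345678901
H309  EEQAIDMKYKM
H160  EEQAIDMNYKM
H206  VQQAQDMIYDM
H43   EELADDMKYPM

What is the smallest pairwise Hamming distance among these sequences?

1

Pairwise Hamming distances:
  H309 vs H160: 1
  H309 vs H206: 5
  H309 vs H43: 3
  H160 vs H206: 5
  H160 vs H43: 4
  H206 vs H43: 6
The smallest is 1, between H309 and H160.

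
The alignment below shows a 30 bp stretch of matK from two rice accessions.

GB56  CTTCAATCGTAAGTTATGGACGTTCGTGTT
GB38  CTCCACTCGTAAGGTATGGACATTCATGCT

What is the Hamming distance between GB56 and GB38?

6

Differing sites — 3:T/C; 6:A/C; 14:T/G; 22:G/A; 26:G/A; 29:T/C.
That gives 6 mismatches out of 30 aligned sites, so the Hamming distance is 6.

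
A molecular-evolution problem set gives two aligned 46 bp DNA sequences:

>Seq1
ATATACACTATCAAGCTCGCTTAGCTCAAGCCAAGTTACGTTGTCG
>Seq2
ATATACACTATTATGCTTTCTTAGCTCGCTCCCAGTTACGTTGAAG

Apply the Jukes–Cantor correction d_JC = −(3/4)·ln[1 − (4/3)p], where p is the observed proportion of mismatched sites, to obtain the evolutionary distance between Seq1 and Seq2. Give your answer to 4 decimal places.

The sequences differ at positions 12 (C/T), 14 (A/T), 18 (C/T), 19 (G/T), 28 (A/G), 29 (A/C), 30 (G/T), 33 (A/C), 44 (T/A), 45 (C/A).
p = 10/46 = 0.217391.
d = −0.75 · ln(1 − (4/3)·0.217391) = −0.75 · ln(0.710145) = −0.75 · (-0.342286) = 0.2567.

0.2567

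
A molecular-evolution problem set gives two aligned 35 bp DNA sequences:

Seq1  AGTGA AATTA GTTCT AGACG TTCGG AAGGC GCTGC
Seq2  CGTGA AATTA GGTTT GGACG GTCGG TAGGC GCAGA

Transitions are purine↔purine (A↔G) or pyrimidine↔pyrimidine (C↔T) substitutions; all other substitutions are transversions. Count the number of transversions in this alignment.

The sequences differ at positions 1 (A/C, transversion), 12 (T/G, transversion), 14 (C/T, transition), 16 (A/G, transition), 21 (T/G, transversion), 26 (A/T, transversion), 33 (T/A, transversion), 35 (C/A, transversion).
Of the 8 differences, 2 transitions and 6 transversions, so the answer is 6.

6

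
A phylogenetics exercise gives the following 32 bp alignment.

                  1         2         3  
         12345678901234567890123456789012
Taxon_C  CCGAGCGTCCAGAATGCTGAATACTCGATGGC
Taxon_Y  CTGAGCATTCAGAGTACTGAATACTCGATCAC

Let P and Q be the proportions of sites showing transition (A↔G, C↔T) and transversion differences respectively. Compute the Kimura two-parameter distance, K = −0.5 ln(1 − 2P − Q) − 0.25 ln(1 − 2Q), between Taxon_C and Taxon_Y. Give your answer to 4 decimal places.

The sequences differ at positions 2 (C/T, transition), 7 (G/A, transition), 9 (C/T, transition), 14 (A/G, transition), 16 (G/A, transition), 30 (G/C, transversion), 31 (G/A, transition).
Of the 7 differences, 6 transitions and 1 transversion over 32 sites: P = 6/32 = 0.187500, Q = 1/32 = 0.031250.
d = −0.5·ln(0.593750) − 0.25·ln(0.937500) = −0.5·(-0.521297) − 0.25·(-0.064539) = 0.2768.

0.2768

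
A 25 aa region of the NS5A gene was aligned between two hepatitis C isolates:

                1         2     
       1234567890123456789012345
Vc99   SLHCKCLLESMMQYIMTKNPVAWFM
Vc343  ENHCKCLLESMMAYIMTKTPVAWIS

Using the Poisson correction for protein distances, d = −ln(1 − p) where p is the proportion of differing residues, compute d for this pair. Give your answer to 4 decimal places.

0.2744

Mismatches occur at site 1 (S/E), site 2 (L/N), site 13 (Q/A), site 19 (N/T), site 24 (F/I), site 25 (M/S).
p = 6/25 = 0.240000.
d = −ln(1 − 0.240000) = −ln(0.760000) = 0.2744.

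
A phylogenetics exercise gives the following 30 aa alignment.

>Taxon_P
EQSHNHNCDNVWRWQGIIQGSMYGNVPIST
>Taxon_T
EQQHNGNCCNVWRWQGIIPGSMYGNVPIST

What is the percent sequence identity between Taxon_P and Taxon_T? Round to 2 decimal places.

86.67%

Mismatches occur at site 3 (S/Q), site 6 (H/G), site 9 (D/C), site 19 (Q/P).
26 of the 30 sites match, so the percent identity is 26/30 × 100 = 86.67%.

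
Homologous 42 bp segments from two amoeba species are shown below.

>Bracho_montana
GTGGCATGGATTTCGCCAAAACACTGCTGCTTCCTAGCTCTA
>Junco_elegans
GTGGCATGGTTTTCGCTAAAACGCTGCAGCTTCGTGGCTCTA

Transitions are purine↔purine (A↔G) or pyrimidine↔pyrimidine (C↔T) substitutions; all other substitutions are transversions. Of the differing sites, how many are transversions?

Differing sites — 10:A/T (Tv); 17:C/T (Ti); 23:A/G (Ti); 28:T/A (Tv); 34:C/G (Tv); 36:A/G (Ti).
Of the 6 differences, 3 transitions and 3 transversions, so the answer is 3.

3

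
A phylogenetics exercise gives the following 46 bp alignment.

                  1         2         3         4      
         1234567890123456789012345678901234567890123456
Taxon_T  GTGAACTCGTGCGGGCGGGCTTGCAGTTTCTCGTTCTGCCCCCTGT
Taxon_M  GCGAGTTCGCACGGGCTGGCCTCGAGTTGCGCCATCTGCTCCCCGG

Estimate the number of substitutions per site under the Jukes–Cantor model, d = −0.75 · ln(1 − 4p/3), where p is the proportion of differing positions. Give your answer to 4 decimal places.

Differing sites — 2:T/C; 5:A/G; 6:C/T; 10:T/C; 11:G/A; 17:G/T; 21:T/C; 23:G/C; 24:C/G; 29:T/G; 31:T/G; 33:G/C; 34:T/A; 40:C/T; 44:T/C; 46:T/G.
p = 16/46 = 0.347826.
d = −0.75 · ln(1 − (4/3)·0.347826) = −0.75 · ln(0.536232) = −0.75 · (-0.623188) = 0.4674.

0.4674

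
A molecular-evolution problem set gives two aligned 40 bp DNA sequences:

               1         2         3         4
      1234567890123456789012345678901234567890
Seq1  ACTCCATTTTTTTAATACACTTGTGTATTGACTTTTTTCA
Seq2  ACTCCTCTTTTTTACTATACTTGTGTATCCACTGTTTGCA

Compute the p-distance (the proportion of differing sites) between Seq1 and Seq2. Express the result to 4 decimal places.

0.2000

Differing sites — 6:A/T; 7:T/C; 15:A/C; 18:C/T; 29:T/C; 30:G/C; 34:T/G; 38:T/G.
There are 8 differences over 40 sites, so p = 8/40 = 0.2000.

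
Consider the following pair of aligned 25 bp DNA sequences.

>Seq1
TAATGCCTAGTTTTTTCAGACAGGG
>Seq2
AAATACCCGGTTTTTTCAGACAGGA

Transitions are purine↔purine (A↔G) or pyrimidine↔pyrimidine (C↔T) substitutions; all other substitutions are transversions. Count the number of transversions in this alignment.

The sequences differ at positions 1 (T/A, transversion), 5 (G/A, transition), 8 (T/C, transition), 9 (A/G, transition), 25 (G/A, transition).
Of the 5 differences, 4 transitions and 1 transversion, so the answer is 1.

1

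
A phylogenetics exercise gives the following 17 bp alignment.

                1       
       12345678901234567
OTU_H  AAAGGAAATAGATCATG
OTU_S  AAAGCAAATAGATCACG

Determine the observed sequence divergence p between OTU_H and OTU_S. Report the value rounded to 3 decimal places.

Differing sites — 5:G/C; 16:T/C.
There are 2 differences over 17 sites, so p = 2/17 = 0.118.

0.118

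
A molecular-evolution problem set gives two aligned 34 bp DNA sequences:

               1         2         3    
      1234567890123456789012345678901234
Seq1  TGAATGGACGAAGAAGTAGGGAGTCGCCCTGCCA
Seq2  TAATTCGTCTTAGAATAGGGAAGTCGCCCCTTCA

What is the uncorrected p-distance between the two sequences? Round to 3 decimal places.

Differing sites — 2:G/A; 4:A/T; 6:G/C; 8:A/T; 10:G/T; 11:A/T; 16:G/T; 17:T/A; 18:A/G; 21:G/A; 30:T/C; 31:G/T; 32:C/T.
There are 13 differences over 34 sites, so p = 13/34 = 0.382.

0.382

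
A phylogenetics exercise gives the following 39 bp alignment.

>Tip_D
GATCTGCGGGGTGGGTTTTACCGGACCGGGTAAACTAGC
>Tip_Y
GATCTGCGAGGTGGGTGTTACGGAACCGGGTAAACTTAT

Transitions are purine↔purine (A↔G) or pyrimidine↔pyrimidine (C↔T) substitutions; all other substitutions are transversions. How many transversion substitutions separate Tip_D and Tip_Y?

Mismatches occur at site 9 (G/A, transition), site 17 (T/G, transversion), site 22 (C/G, transversion), site 24 (G/A, transition), site 37 (A/T, transversion), site 38 (G/A, transition), site 39 (C/T, transition).
Of the 7 differences, 4 transitions and 3 transversions, so the answer is 3.

3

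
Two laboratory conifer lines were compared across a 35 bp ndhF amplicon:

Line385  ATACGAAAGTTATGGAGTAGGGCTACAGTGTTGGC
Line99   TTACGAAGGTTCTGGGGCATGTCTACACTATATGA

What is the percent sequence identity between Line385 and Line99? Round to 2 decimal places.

65.71%

Differing sites — 1:A/T; 8:A/G; 12:A/C; 16:A/G; 18:T/C; 20:G/T; 22:G/T; 28:G/C; 30:G/A; 32:T/A; 33:G/T; 35:C/A.
23 of the 35 sites match, so the percent identity is 23/35 × 100 = 65.71%.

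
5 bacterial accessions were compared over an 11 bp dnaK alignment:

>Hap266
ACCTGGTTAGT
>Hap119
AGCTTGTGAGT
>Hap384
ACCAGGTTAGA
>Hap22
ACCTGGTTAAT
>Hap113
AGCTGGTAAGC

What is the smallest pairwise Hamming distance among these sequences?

1

Pairwise Hamming distances:
  Hap266 vs Hap119: 3
  Hap266 vs Hap384: 2
  Hap266 vs Hap22: 1
  Hap266 vs Hap113: 3
  Hap119 vs Hap384: 5
  Hap119 vs Hap22: 4
  Hap119 vs Hap113: 3
  Hap384 vs Hap22: 3
  Hap384 vs Hap113: 4
  Hap22 vs Hap113: 4
The smallest is 1, between Hap266 and Hap22.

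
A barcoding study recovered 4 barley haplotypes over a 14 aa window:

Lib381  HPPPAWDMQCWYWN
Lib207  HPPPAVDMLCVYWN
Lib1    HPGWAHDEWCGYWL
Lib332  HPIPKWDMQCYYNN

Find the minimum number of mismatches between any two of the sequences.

3

Pairwise Hamming distances:
  Lib381 vs Lib207: 3
  Lib381 vs Lib1: 7
  Lib381 vs Lib332: 4
  Lib207 vs Lib1: 7
  Lib207 vs Lib332: 6
  Lib1 vs Lib332: 9
The smallest is 3, between Lib381 and Lib207.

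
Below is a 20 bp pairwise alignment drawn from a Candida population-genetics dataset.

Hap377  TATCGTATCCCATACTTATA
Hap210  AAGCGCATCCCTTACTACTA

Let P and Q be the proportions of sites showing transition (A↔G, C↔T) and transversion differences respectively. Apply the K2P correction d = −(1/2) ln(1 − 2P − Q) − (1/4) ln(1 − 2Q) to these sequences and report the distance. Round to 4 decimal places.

Mismatches occur at site 1 (T/A, transversion), site 3 (T/G, transversion), site 6 (T/C, transition), site 12 (A/T, transversion), site 17 (T/A, transversion), site 18 (A/C, transversion).
Of the 6 differences, 1 transition and 5 transversions over 20 sites: P = 1/20 = 0.050000, Q = 5/20 = 0.250000.
d = −0.5·ln(0.650000) − 0.25·ln(0.500000) = −0.5·(-0.430783) − 0.25·(-0.693147) = 0.3887.

0.3887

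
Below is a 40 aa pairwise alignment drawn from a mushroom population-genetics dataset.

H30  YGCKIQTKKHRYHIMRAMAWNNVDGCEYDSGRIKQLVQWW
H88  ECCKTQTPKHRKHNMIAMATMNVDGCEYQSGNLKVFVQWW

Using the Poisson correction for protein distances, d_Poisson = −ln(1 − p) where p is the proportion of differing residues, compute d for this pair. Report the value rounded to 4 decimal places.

Differing sites — 1:Y/E; 2:G/C; 5:I/T; 8:K/P; 12:Y/K; 14:I/N; 16:R/I; 20:W/T; 21:N/M; 29:D/Q; 32:R/N; 33:I/L; 35:Q/V; 36:L/F.
p = 14/40 = 0.350000.
d = −ln(1 − 0.350000) = −ln(0.650000) = 0.4308.

0.4308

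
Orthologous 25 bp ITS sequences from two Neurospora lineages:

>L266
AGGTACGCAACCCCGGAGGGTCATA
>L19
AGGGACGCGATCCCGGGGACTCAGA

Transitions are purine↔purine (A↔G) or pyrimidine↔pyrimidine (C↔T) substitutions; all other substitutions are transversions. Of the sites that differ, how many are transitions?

4

Mismatches occur at site 4 (T↔G, transversion), site 9 (A↔G, transition), site 11 (C↔T, transition), site 17 (A↔G, transition), site 19 (G↔A, transition), site 20 (G↔C, transversion), site 24 (T↔G, transversion).
Of the 7 differences, 4 transitions and 3 transversions, so the answer is 4.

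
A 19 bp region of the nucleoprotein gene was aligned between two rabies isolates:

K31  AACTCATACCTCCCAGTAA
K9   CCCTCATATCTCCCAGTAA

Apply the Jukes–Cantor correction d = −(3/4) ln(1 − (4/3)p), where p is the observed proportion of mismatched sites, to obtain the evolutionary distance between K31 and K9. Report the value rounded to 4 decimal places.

Mismatches occur at site 1 (A/C), site 2 (A/C), site 9 (C/T).
p = 3/19 = 0.157895.
d = −0.75 · ln(1 − (4/3)·0.157895) = −0.75 · ln(0.789473) = −0.75 · (-0.236390) = 0.1773.

0.1773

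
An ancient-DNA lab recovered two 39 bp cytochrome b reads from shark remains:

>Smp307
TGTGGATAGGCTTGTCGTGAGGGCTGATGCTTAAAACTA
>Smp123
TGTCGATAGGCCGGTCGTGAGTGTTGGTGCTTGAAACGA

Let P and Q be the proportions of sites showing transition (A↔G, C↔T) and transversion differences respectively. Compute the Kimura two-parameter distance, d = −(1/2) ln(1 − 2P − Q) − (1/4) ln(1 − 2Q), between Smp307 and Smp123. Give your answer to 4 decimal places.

0.2413

The sequences differ at positions 4 (G/C, transversion), 12 (T/C, transition), 13 (T/G, transversion), 22 (G/T, transversion), 24 (C/T, transition), 27 (A/G, transition), 33 (A/G, transition), 38 (T/G, transversion).
Of the 8 differences, 4 transitions and 4 transversions over 39 sites: P = 4/39 = 0.102564, Q = 4/39 = 0.102564.
d = −0.5·ln(0.692308) − 0.25·ln(0.794872) = −0.5·(-0.367724) − 0.25·(-0.229574) = 0.2413.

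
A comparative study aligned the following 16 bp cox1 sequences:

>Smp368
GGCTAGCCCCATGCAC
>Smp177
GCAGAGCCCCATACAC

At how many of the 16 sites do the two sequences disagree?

The sequences differ at positions 2 (G/C), 3 (C/A), 4 (T/G), 13 (G/A).
That gives 4 mismatches out of 16 aligned sites, so the Hamming distance is 4.

4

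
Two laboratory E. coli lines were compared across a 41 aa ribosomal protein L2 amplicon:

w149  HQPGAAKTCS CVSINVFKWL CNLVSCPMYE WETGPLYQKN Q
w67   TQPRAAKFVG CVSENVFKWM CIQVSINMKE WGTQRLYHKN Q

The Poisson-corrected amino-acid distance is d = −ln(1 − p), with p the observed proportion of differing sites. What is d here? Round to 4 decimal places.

0.4947

Differing sites — 1:H/T; 4:G/R; 8:T/F; 9:C/V; 10:S/G; 14:I/E; 20:L/M; 22:N/I; 23:L/Q; 26:C/I; 27:P/N; 29:Y/K; 32:E/G; 34:G/Q; 35:P/R; 38:Q/H.
p = 16/41 = 0.390244.
d = −ln(1 − 0.390244) = −ln(0.609756) = 0.4947.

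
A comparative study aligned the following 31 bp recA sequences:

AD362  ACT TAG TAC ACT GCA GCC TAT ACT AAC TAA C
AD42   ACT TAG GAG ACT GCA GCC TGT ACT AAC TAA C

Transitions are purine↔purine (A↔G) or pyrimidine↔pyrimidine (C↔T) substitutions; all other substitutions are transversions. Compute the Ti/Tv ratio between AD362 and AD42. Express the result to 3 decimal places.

0.500

The sequences differ at positions 7 (T/G, transversion), 9 (C/G, transversion), 20 (A/G, transition).
Of the 3 differences, 1 transition and 2 transversions, so Ti/Tv = 1/2 = 0.500.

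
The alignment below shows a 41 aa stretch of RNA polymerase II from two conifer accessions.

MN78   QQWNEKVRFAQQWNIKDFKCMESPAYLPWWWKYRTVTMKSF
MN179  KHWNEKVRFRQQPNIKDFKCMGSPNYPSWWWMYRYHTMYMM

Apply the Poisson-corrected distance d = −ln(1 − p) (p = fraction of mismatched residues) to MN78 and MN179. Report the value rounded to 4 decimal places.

Differing sites — 1:Q/K; 2:Q/H; 10:A/R; 13:W/P; 22:E/G; 25:A/N; 27:L/P; 28:P/S; 32:K/M; 35:T/Y; 36:V/H; 39:K/Y; 40:S/M; 41:F/M.
p = 14/41 = 0.341463.
d = −ln(1 − 0.341463) = −ln(0.658537) = 0.4177.

0.4177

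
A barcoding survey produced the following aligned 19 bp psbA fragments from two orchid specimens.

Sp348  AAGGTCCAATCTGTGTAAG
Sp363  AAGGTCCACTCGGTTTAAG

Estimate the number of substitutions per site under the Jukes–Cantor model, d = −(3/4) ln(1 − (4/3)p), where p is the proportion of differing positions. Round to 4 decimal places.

Differing sites — 9:A/C; 12:T/G; 15:G/T.
p = 3/19 = 0.157895.
d = −0.75 · ln(1 − (4/3)·0.157895) = −0.75 · ln(0.789473) = −0.75 · (-0.236390) = 0.1773.

0.1773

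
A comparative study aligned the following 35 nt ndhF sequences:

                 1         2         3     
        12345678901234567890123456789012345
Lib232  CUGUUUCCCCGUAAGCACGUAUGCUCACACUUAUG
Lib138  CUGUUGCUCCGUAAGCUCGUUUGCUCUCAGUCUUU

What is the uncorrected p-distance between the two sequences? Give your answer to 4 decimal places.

0.2571

Differing sites — 6:U/G; 8:C/U; 17:A/U; 21:A/U; 27:A/U; 30:C/G; 32:U/C; 33:A/U; 35:G/U.
There are 9 differences over 35 sites, so p = 9/35 = 0.2571.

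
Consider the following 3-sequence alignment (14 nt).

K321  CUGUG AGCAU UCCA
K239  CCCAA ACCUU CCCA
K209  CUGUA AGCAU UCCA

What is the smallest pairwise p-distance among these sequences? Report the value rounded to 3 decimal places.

Pairwise Hamming distances:
  K321 vs K239: 7
  K321 vs K209: 1
  K239 vs K209: 6
The smallest is 1 mismatch, between K321 and K209; p = 1/14 = 0.071.

0.071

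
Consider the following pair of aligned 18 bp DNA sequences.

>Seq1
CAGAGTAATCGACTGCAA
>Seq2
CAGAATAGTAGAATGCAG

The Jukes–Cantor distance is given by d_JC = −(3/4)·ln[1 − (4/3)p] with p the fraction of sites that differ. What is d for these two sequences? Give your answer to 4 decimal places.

Differing sites — 5:G/A; 8:A/G; 10:C/A; 13:C/A; 18:A/G.
p = 5/18 = 0.277778.
d = −0.75 · ln(1 − (4/3)·0.277778) = −0.75 · ln(0.629629) = −0.75 · (-0.462625) = 0.3470.

0.3470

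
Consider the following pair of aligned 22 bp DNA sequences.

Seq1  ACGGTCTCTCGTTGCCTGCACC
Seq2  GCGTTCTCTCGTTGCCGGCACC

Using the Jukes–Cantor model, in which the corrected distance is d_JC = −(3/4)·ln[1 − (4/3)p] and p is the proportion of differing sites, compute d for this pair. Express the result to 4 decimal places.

0.1505

Mismatches occur at site 1 (A/G), site 4 (G/T), site 17 (T/G).
p = 3/22 = 0.136364.
d = −0.75 · ln(1 − (4/3)·0.136364) = −0.75 · ln(0.818181) = −0.75 · (-0.200672) = 0.1505.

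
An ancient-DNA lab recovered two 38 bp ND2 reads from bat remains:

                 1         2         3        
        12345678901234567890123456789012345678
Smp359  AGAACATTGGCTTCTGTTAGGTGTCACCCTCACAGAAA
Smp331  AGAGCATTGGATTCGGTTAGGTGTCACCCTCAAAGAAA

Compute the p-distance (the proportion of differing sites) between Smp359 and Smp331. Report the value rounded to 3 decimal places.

Differing sites — 4:A/G; 11:C/A; 15:T/G; 33:C/A.
There are 4 differences over 38 sites, so p = 4/38 = 0.105.

0.105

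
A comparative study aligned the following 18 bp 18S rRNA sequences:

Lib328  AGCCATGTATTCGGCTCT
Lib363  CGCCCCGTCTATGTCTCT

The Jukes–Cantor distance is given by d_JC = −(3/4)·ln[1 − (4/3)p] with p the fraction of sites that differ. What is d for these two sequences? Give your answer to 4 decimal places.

Differing sites — 1:A/C; 5:A/C; 6:T/C; 9:A/C; 11:T/A; 12:C/T; 14:G/T.
p = 7/18 = 0.388889.
d = −0.75 · ln(1 − (4/3)·0.388889) = −0.75 · ln(0.481481) = −0.75 · (-0.730889) = 0.5482.

0.5482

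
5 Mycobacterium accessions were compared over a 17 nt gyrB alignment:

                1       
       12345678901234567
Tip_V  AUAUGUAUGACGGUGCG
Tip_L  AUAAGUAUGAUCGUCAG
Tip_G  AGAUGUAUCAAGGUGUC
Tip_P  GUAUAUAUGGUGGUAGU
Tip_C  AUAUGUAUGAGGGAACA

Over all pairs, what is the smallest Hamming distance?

Pairwise Hamming distances:
  Tip_V vs Tip_L: 5
  Tip_V vs Tip_G: 5
  Tip_V vs Tip_P: 7
  Tip_V vs Tip_C: 4
  Tip_L vs Tip_G: 8
  Tip_L vs Tip_P: 8
  Tip_L vs Tip_C: 7
  Tip_G vs Tip_P: 9
  Tip_G vs Tip_C: 7
  Tip_P vs Tip_C: 7
The smallest is 4, between Tip_V and Tip_C.

4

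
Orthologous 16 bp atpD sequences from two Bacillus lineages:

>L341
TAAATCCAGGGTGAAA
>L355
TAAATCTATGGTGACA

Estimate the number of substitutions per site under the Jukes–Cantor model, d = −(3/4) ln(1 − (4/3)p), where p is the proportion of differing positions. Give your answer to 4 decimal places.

The sequences differ at positions 7 (C/T), 9 (G/T), 15 (A/C).
p = 3/16 = 0.187500.
d = −0.75 · ln(1 − (4/3)·0.187500) = −0.75 · ln(0.750000) = −0.75 · (-0.287682) = 0.2158.

0.2158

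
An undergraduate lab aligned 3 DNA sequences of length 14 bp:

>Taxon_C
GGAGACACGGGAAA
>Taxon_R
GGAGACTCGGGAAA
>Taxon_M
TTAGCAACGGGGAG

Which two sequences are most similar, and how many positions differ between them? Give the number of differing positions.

Pairwise Hamming distances:
  Taxon_C vs Taxon_R: 1
  Taxon_C vs Taxon_M: 6
  Taxon_R vs Taxon_M: 7
The smallest is 1, between Taxon_C and Taxon_R.

1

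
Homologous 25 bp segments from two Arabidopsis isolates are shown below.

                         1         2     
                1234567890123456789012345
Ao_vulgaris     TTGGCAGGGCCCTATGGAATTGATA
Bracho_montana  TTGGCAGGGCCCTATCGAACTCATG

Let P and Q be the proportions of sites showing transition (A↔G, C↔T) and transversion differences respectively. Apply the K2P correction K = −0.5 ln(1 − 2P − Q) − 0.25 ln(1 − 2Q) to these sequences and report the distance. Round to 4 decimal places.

0.1808

Differing sites — 16:G/C (Tv); 20:T/C (Ti); 22:G/C (Tv); 25:A/G (Ti).
Of the 4 differences, 2 transitions and 2 transversions over 25 sites: P = 2/25 = 0.080000, Q = 2/25 = 0.080000.
d = −0.5·ln(0.760000) − 0.25·ln(0.840000) = −0.5·(-0.274437) − 0.25·(-0.174353) = 0.1808.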